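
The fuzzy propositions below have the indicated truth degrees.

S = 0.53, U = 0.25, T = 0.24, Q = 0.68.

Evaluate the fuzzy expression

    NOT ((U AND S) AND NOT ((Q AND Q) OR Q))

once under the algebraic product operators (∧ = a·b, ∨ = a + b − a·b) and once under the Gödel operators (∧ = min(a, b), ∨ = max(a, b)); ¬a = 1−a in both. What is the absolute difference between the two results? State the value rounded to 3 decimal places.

0.227

Under algebraic product:
  U AND S = a·b on (0.2500, 0.5300) = 0.1325
  Q AND Q = a·b on (0.6800, 0.6800) = 0.4624
  (Q AND Q) OR Q = a + b − a·b on (0.4624, 0.6800) = 0.8280
  NOT ((Q AND Q) OR Q) = 1 − 0.8280 = 0.1720
  (U AND S) AND NOT ((Q AND Q) OR Q) = a·b on (0.1325, 0.1720) = 0.0228
  NOT ((U AND S) AND NOT ((Q AND Q) OR Q)) = 1 − 0.0228 = 0.9772
  → value = 0.9772
Under Gödel:
  U AND S = min(a, b) on (0.25, 0.53) = 0.25
  Q AND Q = min(a, b) on (0.68, 0.68) = 0.68
  (Q AND Q) OR Q = max(a, b) on (0.68, 0.68) = 0.68
  NOT ((Q AND Q) OR Q) = 1 − 0.68 = 0.32
  (U AND S) AND NOT ((Q AND Q) OR Q) = min(a, b) on (0.25, 0.32) = 0.25
  NOT ((U AND S) AND NOT ((Q AND Q) OR Q)) = 1 − 0.25 = 0.75
  → value = 0.7500
|0.9772 − 0.7500| = 0.227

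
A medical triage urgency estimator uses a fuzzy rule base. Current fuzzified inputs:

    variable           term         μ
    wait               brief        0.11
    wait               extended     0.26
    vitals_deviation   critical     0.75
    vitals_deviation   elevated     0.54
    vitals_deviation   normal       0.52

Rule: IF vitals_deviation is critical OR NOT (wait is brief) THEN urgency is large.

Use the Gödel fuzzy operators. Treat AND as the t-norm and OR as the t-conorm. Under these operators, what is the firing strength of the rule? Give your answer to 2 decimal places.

firing strength: critical=0.75, ¬brief=1−0.11=0.89; OR[max(a, b)] → w = 0.89

0.89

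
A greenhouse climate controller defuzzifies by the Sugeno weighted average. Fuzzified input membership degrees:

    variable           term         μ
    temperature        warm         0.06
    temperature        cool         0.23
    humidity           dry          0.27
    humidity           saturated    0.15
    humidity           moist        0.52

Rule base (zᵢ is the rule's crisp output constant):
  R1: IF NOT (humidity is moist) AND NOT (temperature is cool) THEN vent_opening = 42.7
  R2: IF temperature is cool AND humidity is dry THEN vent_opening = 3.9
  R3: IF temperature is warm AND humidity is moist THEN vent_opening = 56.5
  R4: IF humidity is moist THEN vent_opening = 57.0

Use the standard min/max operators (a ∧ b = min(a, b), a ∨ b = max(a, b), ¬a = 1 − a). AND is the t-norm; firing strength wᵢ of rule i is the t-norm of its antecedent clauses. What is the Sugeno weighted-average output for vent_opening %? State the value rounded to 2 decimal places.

42.19

R1 (z=42.7): ¬moist=1−0.52=0.48, ¬cool=1−0.23=0.77; AND[min(a, b)] → w = 0.48
R2 (z=3.9): cool=0.23, dry=0.27; AND[min(a, b)] → w = 0.23
R3 (z=56.5): warm=0.06, moist=0.52; AND[min(a, b)] → w = 0.06
R4 (z=57.0): moist=0.52 → w = 0.52
Weighted average = (0.48·42.7 + 0.23·3.9 + 0.06·56.5 + 0.52·57.0) / (0.48 + 0.23 + 0.06 + 0.52)
  = 54.4230 / 1.2900 = 42.19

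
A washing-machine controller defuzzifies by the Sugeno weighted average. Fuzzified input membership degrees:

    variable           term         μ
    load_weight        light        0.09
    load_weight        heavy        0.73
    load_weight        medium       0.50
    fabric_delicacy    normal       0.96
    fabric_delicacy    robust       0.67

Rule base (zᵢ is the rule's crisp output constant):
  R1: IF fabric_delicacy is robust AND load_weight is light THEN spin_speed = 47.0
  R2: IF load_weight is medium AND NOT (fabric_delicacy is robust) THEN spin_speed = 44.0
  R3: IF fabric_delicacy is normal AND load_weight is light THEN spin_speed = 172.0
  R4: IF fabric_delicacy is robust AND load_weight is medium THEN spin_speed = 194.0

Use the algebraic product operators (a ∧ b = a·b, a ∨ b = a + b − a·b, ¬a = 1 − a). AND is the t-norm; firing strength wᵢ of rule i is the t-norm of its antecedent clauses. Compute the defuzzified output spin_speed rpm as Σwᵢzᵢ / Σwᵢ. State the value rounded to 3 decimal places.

R1 (z=47.0): robust=0.67, light=0.09; AND[a·b] → w = 0.0603
R2 (z=44.0): medium=0.50, ¬robust=1−0.67=0.33; AND[a·b] → w = 0.1650
R3 (z=172.0): normal=0.96, light=0.09; AND[a·b] → w = 0.0864
R4 (z=194.0): robust=0.67, medium=0.50; AND[a·b] → w = 0.3350
Weighted average = (0.0603·47.0 + 0.1650·44.0 + 0.0864·172.0 + 0.3350·194.0) / (0.0603 + 0.1650 + 0.0864 + 0.3350)
  = 89.9449 / 0.6467 = 139.083

139.083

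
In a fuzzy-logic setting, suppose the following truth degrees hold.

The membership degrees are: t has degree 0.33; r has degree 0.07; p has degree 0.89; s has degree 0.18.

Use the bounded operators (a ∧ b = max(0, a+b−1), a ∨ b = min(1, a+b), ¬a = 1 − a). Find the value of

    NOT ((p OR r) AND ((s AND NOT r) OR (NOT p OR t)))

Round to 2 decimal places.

0.49

p OR r = min(1, a+b) on (0.89, 0.07) = 0.96
NOT r = 1 − 0.07 = 0.93
s AND NOT r = max(0, a+b−1) on (0.18, 0.93) = 0.11
NOT p = 1 − 0.89 = 0.11
NOT p OR t = min(1, a+b) on (0.11, 0.33) = 0.44
(s AND NOT r) OR (NOT p OR t) = min(1, a+b) on (0.11, 0.44) = 0.55
(p OR r) AND ((s AND NOT r) OR (NOT p OR t)) = max(0, a+b−1) on (0.96, 0.55) = 0.51
NOT ((p OR r) AND ((s AND NOT r) OR (NOT p OR t))) = 1 − 0.51 = 0.49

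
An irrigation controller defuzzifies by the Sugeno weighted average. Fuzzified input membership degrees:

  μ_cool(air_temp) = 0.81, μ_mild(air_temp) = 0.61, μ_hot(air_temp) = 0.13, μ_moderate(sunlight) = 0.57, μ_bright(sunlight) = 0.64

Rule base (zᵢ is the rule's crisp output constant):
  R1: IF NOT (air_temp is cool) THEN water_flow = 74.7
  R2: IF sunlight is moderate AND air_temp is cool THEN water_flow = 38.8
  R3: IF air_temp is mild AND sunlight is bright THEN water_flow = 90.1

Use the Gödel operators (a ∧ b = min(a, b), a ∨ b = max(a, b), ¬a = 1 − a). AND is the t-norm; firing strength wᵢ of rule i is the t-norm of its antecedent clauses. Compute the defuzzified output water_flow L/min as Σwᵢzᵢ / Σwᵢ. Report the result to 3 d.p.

66.620

R1 (z=74.7): ¬cool=1−0.81=0.19 → w = 0.19
R2 (z=38.8): moderate=0.57, cool=0.81; AND[min(a, b)] → w = 0.57
R3 (z=90.1): mild=0.61, bright=0.64; AND[min(a, b)] → w = 0.61
Weighted average = (0.19·74.7 + 0.57·38.8 + 0.61·90.1) / (0.19 + 0.57 + 0.61)
  = 91.2700 / 1.3700 = 66.620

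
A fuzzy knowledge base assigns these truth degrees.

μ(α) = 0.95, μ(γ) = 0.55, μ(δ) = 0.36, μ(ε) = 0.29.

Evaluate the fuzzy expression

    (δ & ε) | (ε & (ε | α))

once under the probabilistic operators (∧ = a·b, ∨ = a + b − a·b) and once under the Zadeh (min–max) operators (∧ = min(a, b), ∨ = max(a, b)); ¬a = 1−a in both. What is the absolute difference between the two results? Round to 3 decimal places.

Under probabilistic:
  δ & ε = a·b on (0.3600, 0.2900) = 0.1044
  ε | α = a + b − a·b on (0.2900, 0.9500) = 0.9645
  ε & (ε | α) = a·b on (0.2900, 0.9645) = 0.2797
  (δ & ε) | (ε & (ε | α)) = a + b − a·b on (0.1044, 0.2797) = 0.3549
  → value = 0.3549
Under Zadeh (min–max):
  δ & ε = min(a, b) on (0.36, 0.29) = 0.29
  ε | α = max(a, b) on (0.29, 0.95) = 0.95
  ε & (ε | α) = min(a, b) on (0.29, 0.95) = 0.29
  (δ & ε) | (ε & (ε | α)) = max(a, b) on (0.29, 0.29) = 0.29
  → value = 0.2900
|0.3549 − 0.2900| = 0.065

0.065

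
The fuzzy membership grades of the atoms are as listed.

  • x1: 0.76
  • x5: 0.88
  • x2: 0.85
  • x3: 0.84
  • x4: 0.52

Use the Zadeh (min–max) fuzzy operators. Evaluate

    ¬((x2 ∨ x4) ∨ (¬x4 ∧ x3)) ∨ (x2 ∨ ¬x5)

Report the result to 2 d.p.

x2 ∨ x4 = max(a, b) on (0.85, 0.52) = 0.85
¬x4 = 1 − 0.52 = 0.48
¬x4 ∧ x3 = min(a, b) on (0.48, 0.84) = 0.48
(x2 ∨ x4) ∨ (¬x4 ∧ x3) = max(a, b) on (0.85, 0.48) = 0.85
¬((x2 ∨ x4) ∨ (¬x4 ∧ x3)) = 1 − 0.85 = 0.15
¬x5 = 1 − 0.88 = 0.12
x2 ∨ ¬x5 = max(a, b) on (0.85, 0.12) = 0.85
¬((x2 ∨ x4) ∨ (¬x4 ∧ x3)) ∨ (x2 ∨ ¬x5) = max(a, b) on (0.15, 0.85) = 0.85

0.85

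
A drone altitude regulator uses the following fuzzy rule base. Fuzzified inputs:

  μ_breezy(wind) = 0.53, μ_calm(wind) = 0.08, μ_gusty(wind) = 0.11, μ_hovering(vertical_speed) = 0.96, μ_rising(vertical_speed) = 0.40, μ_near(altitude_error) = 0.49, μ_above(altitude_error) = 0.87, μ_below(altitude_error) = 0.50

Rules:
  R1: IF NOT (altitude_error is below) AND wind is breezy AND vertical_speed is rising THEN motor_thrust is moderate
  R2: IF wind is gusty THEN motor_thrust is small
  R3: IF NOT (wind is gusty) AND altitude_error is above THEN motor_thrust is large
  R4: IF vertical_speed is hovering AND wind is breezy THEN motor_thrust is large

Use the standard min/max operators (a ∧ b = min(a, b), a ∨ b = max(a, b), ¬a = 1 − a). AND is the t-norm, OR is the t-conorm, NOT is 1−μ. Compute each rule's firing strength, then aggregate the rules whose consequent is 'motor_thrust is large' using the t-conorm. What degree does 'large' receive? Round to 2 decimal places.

0.87

R1: ¬below=1−0.50=0.50, breezy=0.53, rising=0.40; AND[min(a, b)] → w = 0.40
R2: gusty=0.11 → w = 0.11
R3: ¬gusty=1−0.11=0.89, above=0.87; AND[min(a, b)] → w = 0.87
R4: hovering=0.96, breezy=0.53; AND[min(a, b)] → w = 0.53
Rules with consequent 'large': {R3, R4} → strengths 0.87, 0.53
Aggregate via t-conorm [max(a, b)]: 0.87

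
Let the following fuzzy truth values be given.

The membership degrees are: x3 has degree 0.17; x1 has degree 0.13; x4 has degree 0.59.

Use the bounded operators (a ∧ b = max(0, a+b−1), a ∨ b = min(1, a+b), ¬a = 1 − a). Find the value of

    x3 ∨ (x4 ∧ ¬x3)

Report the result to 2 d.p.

¬x3 = 1 − 0.17 = 0.83
x4 ∧ ¬x3 = max(0, a+b−1) on (0.59, 0.83) = 0.42
x3 ∨ (x4 ∧ ¬x3) = min(1, a+b) on (0.17, 0.42) = 0.59

0.59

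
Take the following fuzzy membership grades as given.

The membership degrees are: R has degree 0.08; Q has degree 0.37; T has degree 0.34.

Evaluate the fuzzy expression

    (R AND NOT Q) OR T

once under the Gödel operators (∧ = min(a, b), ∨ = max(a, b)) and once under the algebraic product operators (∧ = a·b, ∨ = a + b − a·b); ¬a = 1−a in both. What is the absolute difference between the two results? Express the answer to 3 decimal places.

0.033

Under Gödel:
  NOT Q = 1 − 0.37 = 0.63
  R AND NOT Q = min(a, b) on (0.08, 0.63) = 0.08
  (R AND NOT Q) OR T = max(a, b) on (0.08, 0.34) = 0.34
  → value = 0.3400
Under algebraic product:
  NOT Q = 1 − 0.3700 = 0.6300
  R AND NOT Q = a·b on (0.0800, 0.6300) = 0.0504
  (R AND NOT Q) OR T = a + b − a·b on (0.0504, 0.3400) = 0.3733
  → value = 0.3733
|0.3400 − 0.3733| = 0.033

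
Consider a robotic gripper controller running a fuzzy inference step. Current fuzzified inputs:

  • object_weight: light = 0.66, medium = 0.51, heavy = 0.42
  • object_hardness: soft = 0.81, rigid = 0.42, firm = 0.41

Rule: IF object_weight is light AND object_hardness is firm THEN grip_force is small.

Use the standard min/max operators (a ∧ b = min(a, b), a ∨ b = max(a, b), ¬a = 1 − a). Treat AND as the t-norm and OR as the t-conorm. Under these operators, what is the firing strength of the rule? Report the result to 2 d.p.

firing strength: light=0.66, firm=0.41; AND[min(a, b)] → w = 0.41

0.41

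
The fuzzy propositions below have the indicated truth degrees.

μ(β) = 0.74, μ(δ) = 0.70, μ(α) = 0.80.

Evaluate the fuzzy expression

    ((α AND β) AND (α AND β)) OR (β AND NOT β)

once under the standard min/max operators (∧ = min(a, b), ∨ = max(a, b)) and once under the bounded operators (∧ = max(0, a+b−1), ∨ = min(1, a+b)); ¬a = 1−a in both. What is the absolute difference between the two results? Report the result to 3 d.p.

Under standard min/max:
  α AND β = min(a, b) on (0.80, 0.74) = 0.74
  α AND β = min(a, b) on (0.80, 0.74) = 0.74
  (α AND β) AND (α AND β) = min(a, b) on (0.74, 0.74) = 0.74
  NOT β = 1 − 0.74 = 0.26
  β AND NOT β = min(a, b) on (0.74, 0.26) = 0.26
  ((α AND β) AND (α AND β)) OR (β AND NOT β) = max(a, b) on (0.74, 0.26) = 0.74
  → value = 0.7400
Under bounded:
  α AND β = max(0, a+b−1) on (0.80, 0.74) = 0.54
  α AND β = max(0, a+b−1) on (0.80, 0.74) = 0.54
  (α AND β) AND (α AND β) = max(0, a+b−1) on (0.54, 0.54) = 0.08
  NOT β = 1 − 0.74 = 0.26
  β AND NOT β = max(0, a+b−1) on (0.74, 0.26) = 0.00
  ((α AND β) AND (α AND β)) OR (β AND NOT β) = min(1, a+b) on (0.08, 0.00) = 0.08
  → value = 0.0800
|0.7400 − 0.0800| = 0.660

0.660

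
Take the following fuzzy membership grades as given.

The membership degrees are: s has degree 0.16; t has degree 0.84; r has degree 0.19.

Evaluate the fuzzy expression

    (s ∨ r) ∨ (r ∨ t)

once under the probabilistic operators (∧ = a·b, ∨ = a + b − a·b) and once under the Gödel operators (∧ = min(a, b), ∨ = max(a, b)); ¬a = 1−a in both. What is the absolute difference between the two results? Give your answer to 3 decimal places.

0.072

Under probabilistic:
  s ∨ r = a + b − a·b on (0.1600, 0.1900) = 0.3196
  r ∨ t = a + b − a·b on (0.1900, 0.8400) = 0.8704
  (s ∨ r) ∨ (r ∨ t) = a + b − a·b on (0.3196, 0.8704) = 0.9118
  → value = 0.9118
Under Gödel:
  s ∨ r = max(a, b) on (0.16, 0.19) = 0.19
  r ∨ t = max(a, b) on (0.19, 0.84) = 0.84
  (s ∨ r) ∨ (r ∨ t) = max(a, b) on (0.19, 0.84) = 0.84
  → value = 0.8400
|0.9118 − 0.8400| = 0.072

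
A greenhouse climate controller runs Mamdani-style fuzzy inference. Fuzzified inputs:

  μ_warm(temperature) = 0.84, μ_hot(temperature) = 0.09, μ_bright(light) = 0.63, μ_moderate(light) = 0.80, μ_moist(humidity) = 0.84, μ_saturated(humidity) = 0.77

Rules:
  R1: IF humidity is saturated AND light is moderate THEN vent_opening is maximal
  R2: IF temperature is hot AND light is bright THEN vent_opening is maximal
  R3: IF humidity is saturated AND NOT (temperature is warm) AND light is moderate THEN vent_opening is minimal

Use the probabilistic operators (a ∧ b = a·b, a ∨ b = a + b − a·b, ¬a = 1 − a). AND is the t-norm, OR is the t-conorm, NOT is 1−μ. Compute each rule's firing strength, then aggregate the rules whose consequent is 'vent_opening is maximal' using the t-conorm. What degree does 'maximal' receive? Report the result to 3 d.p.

0.638

R1: saturated=0.77, moderate=0.80; AND[a·b] → w = 0.6160
R2: hot=0.09, bright=0.63; AND[a·b] → w = 0.0567
R3: saturated=0.77, ¬warm=1−0.84=0.16, moderate=0.80; AND[a·b] → w = 0.0986
Rules with consequent 'maximal': {R1, R2} → strengths 0.6160, 0.0567
Aggregate via t-conorm [a + b − a·b]: 0.6378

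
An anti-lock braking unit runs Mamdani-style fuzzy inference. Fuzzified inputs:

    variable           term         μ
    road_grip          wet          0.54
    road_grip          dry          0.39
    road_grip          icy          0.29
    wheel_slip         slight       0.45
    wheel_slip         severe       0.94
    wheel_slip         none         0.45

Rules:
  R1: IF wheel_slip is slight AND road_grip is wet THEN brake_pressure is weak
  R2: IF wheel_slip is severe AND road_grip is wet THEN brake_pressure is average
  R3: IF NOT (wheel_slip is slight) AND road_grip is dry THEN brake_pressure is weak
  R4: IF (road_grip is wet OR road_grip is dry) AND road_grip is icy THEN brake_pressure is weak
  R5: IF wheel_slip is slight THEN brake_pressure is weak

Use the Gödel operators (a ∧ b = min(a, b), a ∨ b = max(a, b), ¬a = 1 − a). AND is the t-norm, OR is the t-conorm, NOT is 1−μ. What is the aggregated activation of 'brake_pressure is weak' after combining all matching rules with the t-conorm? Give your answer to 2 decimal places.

R1: slight=0.45, wet=0.54; AND[min(a, b)] → w = 0.45
R2: severe=0.94, wet=0.54; AND[min(a, b)] → w = 0.54
R3: ¬slight=1−0.45=0.55, dry=0.39; AND[min(a, b)] → w = 0.39
R4: (wet=0.54 OR dry=0.39) = 0.54; AND[min(a, b)] with icy=0.29 → w = 0.29
R5: slight=0.45 → w = 0.45
Rules with consequent 'weak': {R1, R3, R4, R5} → strengths 0.45, 0.39, 0.29, 0.45
Aggregate via t-conorm [max(a, b)]: 0.45

0.45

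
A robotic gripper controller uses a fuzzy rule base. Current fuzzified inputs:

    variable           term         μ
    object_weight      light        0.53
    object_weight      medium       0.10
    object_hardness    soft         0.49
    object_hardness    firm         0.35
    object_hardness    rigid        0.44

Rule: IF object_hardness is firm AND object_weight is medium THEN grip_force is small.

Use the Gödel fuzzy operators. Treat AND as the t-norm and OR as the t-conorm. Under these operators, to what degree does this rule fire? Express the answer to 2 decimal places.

firing strength: firm=0.35, medium=0.10; AND[min(a, b)] → w = 0.10

0.10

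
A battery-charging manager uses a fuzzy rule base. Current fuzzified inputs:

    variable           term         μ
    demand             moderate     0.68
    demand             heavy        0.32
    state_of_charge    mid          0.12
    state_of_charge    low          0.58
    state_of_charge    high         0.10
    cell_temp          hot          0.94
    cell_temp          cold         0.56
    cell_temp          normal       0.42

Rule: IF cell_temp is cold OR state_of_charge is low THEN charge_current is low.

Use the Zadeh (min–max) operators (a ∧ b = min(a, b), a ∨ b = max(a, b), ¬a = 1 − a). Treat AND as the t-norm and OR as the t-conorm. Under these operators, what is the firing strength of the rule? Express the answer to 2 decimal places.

firing strength: cold=0.56, low=0.58; OR[max(a, b)] → w = 0.58

0.58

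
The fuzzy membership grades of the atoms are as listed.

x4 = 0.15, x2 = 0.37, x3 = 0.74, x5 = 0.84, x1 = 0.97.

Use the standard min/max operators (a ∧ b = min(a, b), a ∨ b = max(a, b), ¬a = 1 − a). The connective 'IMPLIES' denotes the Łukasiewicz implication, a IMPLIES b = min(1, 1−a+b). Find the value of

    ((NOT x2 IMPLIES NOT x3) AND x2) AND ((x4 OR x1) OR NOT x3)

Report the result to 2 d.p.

0.37

NOT x2 = 1 − 0.37 = 0.63
NOT x3 = 1 − 0.74 = 0.26
NOT x2 IMPLIES NOT x3  [Łukasiewicz: min(1, 1−a+b)] with a=0.63, b=0.26 → 0.63
(NOT x2 IMPLIES NOT x3) AND x2 = min(a, b) on (0.63, 0.37) = 0.37
x4 OR x1 = max(a, b) on (0.15, 0.97) = 0.97
NOT x3 = 1 − 0.74 = 0.26
(x4 OR x1) OR NOT x3 = max(a, b) on (0.97, 0.26) = 0.97
((NOT x2 IMPLIES NOT x3) AND x2) AND ((x4 OR x1) OR NOT x3) = min(a, b) on (0.37, 0.97) = 0.37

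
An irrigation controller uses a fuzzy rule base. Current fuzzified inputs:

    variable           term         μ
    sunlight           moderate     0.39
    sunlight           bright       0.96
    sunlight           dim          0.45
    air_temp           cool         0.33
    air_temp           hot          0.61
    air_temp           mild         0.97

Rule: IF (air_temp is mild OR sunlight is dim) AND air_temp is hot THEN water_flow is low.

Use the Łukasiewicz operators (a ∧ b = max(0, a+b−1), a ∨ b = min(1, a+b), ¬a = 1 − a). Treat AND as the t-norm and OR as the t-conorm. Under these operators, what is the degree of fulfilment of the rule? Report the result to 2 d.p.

firing strength: (mild=0.97 OR dim=0.45) = 1.00; AND[max(0, a+b−1)] with hot=0.61 → w = 0.61

0.61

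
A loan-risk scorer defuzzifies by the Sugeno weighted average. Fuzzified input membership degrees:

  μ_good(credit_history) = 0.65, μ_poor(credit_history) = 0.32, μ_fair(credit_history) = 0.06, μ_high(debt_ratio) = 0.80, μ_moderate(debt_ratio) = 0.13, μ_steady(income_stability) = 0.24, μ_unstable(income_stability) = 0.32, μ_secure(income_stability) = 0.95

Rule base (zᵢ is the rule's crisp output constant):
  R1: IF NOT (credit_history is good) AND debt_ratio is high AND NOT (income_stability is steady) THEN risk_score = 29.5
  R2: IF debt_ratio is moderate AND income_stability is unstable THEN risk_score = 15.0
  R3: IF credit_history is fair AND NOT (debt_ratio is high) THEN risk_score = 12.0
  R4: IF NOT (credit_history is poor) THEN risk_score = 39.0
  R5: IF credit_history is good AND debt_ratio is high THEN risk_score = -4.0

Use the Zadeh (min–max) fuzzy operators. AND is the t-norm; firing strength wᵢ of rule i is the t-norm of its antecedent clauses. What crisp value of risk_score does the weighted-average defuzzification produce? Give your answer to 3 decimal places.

19.741

R1 (z=29.5): ¬good=1−0.65=0.35, high=0.80, ¬steady=1−0.24=0.76; AND[min(a, b)] → w = 0.35
R2 (z=15.0): moderate=0.13, unstable=0.32; AND[min(a, b)] → w = 0.13
R3 (z=12.0): fair=0.06, ¬high=1−0.80=0.20; AND[min(a, b)] → w = 0.06
R4 (z=39.0): ¬poor=1−0.32=0.68 → w = 0.68
R5 (z=-4.0): good=0.65, high=0.80; AND[min(a, b)] → w = 0.65
Weighted average = (0.35·29.5 + 0.13·15.0 + 0.06·12.0 + 0.68·39.0 + 0.65·-4.0) / (0.35 + 0.13 + 0.06 + 0.68 + 0.65)
  = 36.9150 / 1.8700 = 19.741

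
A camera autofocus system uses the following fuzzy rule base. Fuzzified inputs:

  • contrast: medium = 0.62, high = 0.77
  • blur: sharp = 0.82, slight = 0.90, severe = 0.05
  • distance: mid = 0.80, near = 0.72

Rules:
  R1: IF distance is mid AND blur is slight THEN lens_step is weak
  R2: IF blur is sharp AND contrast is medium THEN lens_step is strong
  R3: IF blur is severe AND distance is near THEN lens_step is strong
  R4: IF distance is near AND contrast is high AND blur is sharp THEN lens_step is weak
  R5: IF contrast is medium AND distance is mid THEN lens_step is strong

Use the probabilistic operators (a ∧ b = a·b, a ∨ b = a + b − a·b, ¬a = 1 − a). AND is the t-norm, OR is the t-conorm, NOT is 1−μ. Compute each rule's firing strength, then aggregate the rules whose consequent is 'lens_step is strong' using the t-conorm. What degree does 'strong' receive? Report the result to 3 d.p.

0.761

R1: mid=0.80, slight=0.90; AND[a·b] → w = 0.7200
R2: sharp=0.82, medium=0.62; AND[a·b] → w = 0.5084
R3: severe=0.05, near=0.72; AND[a·b] → w = 0.0360
R4: near=0.72, high=0.77, sharp=0.82; AND[a·b] → w = 0.4546
R5: medium=0.62, mid=0.80; AND[a·b] → w = 0.4960
Rules with consequent 'strong': {R2, R3, R5} → strengths 0.5084, 0.0360, 0.4960
Aggregate via t-conorm [a + b − a·b]: 0.7612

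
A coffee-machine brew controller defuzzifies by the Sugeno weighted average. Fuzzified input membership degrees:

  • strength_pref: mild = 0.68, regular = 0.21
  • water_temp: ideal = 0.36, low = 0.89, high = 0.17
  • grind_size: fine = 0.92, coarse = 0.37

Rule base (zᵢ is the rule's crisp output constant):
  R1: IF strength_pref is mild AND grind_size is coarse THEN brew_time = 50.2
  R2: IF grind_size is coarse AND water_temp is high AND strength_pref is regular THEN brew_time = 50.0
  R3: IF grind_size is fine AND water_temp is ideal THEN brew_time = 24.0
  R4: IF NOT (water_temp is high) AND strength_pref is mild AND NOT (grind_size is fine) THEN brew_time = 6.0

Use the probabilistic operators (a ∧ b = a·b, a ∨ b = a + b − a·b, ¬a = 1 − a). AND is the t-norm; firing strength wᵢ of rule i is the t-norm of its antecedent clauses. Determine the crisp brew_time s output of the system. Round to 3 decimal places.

33.549

R1 (z=50.2): mild=0.68, coarse=0.37; AND[a·b] → w = 0.2516
R2 (z=50.0): coarse=0.37, high=0.17, regular=0.21; AND[a·b] → w = 0.0132
R3 (z=24.0): fine=0.92, ideal=0.36; AND[a·b] → w = 0.3312
R4 (z=6.0): ¬high=1−0.17=0.83, mild=0.68, ¬fine=1−0.92=0.08; AND[a·b] → w = 0.0452
Weighted average = (0.2516·50.2 + 0.0132·50.0 + 0.3312·24.0 + 0.0452·6.0) / (0.2516 + 0.0132 + 0.3312 + 0.0452)
  = 21.5105 / 0.6412 = 33.549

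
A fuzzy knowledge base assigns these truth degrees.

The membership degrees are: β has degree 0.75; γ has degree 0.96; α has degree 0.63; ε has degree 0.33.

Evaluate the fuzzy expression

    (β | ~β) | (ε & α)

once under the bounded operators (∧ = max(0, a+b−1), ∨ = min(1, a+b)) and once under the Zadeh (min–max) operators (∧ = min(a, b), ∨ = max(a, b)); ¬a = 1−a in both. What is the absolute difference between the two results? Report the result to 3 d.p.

0.250

Under bounded:
  ~β = 1 − 0.75 = 0.25
  β | ~β = min(1, a+b) on (0.75, 0.25) = 1.00
  ε & α = max(0, a+b−1) on (0.33, 0.63) = 0.00
  (β | ~β) | (ε & α) = min(1, a+b) on (1.00, 0.00) = 1.00
  → value = 1.0000
Under Zadeh (min–max):
  ~β = 1 − 0.75 = 0.25
  β | ~β = max(a, b) on (0.75, 0.25) = 0.75
  ε & α = min(a, b) on (0.33, 0.63) = 0.33
  (β | ~β) | (ε & α) = max(a, b) on (0.75, 0.33) = 0.75
  → value = 0.7500
|1.0000 − 0.7500| = 0.250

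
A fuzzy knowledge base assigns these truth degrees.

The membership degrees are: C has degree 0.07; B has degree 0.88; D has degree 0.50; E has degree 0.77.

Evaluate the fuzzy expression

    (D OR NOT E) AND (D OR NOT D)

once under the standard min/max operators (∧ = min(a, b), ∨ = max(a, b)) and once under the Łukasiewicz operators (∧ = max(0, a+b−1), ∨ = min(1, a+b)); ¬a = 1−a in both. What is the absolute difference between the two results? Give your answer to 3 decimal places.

Under standard min/max:
  NOT E = 1 − 0.77 = 0.23
  D OR NOT E = max(a, b) on (0.50, 0.23) = 0.50
  NOT D = 1 − 0.50 = 0.50
  D OR NOT D = max(a, b) on (0.50, 0.50) = 0.50
  (D OR NOT E) AND (D OR NOT D) = min(a, b) on (0.50, 0.50) = 0.50
  → value = 0.5000
Under Łukasiewicz:
  NOT E = 1 − 0.77 = 0.23
  D OR NOT E = min(1, a+b) on (0.50, 0.23) = 0.73
  NOT D = 1 − 0.50 = 0.50
  D OR NOT D = min(1, a+b) on (0.50, 0.50) = 1.00
  (D OR NOT E) AND (D OR NOT D) = max(0, a+b−1) on (0.73, 1.00) = 0.73
  → value = 0.7300
|0.5000 − 0.7300| = 0.230

0.230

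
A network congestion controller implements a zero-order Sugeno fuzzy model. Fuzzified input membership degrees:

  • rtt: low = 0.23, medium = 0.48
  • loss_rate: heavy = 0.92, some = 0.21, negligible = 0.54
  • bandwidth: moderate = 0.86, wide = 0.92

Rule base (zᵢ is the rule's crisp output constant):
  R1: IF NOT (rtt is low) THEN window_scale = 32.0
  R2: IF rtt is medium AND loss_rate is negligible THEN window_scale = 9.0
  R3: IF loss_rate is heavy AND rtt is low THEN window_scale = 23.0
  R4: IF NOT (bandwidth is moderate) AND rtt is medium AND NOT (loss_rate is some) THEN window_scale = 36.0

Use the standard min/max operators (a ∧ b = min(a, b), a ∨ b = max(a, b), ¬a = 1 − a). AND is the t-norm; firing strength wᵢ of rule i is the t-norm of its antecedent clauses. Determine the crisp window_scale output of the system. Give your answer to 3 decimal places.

R1 (z=32.0): ¬low=1−0.23=0.77 → w = 0.77
R2 (z=9.0): medium=0.48, negligible=0.54; AND[min(a, b)] → w = 0.48
R3 (z=23.0): heavy=0.92, low=0.23; AND[min(a, b)] → w = 0.23
R4 (z=36.0): ¬moderate=1−0.86=0.14, medium=0.48, ¬some=1−0.21=0.79; AND[min(a, b)] → w = 0.14
Weighted average = (0.77·32.0 + 0.48·9.0 + 0.23·23.0 + 0.14·36.0) / (0.77 + 0.48 + 0.23 + 0.14)
  = 39.2900 / 1.6200 = 24.253

24.253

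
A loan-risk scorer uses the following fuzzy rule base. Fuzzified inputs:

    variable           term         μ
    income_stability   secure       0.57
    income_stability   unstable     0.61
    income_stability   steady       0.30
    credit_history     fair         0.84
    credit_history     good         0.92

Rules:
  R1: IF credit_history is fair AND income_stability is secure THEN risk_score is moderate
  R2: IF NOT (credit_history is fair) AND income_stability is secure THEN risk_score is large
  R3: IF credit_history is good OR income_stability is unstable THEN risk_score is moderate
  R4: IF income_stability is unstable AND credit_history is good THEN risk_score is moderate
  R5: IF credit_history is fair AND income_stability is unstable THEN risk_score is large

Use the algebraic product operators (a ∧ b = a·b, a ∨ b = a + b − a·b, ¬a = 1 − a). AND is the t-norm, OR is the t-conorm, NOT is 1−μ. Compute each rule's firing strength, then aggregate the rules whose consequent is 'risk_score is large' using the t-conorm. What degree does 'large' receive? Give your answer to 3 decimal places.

0.557

R1: fair=0.84, secure=0.57; AND[a·b] → w = 0.4788
R2: ¬fair=1−0.84=0.16, secure=0.57; AND[a·b] → w = 0.0912
R3: good=0.92, unstable=0.61; OR[a + b − a·b] → w = 0.9688
R4: unstable=0.61, good=0.92; AND[a·b] → w = 0.5612
R5: fair=0.84, unstable=0.61; AND[a·b] → w = 0.5124
Rules with consequent 'large': {R2, R5} → strengths 0.0912, 0.5124
Aggregate via t-conorm [a + b − a·b]: 0.5569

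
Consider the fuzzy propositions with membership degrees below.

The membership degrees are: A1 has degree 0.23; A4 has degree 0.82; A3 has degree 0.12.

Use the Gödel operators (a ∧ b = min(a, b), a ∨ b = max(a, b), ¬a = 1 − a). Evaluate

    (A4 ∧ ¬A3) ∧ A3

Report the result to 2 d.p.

0.12

¬A3 = 1 − 0.12 = 0.88
A4 ∧ ¬A3 = min(a, b) on (0.82, 0.88) = 0.82
(A4 ∧ ¬A3) ∧ A3 = min(a, b) on (0.82, 0.12) = 0.12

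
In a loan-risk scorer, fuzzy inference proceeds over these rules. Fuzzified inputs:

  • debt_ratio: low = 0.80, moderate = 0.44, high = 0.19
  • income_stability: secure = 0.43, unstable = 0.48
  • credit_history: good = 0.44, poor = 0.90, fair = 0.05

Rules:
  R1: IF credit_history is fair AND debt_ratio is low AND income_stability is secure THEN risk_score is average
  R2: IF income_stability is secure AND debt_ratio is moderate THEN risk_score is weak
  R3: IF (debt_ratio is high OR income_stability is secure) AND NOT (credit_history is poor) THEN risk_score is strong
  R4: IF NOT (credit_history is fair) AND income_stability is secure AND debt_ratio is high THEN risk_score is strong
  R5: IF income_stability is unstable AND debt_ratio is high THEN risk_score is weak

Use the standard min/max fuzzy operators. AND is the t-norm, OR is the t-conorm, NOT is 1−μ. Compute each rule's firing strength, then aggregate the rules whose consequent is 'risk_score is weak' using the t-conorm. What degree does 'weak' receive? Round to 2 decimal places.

0.43

R1: fair=0.05, low=0.80, secure=0.43; AND[min(a, b)] → w = 0.05
R2: secure=0.43, moderate=0.44; AND[min(a, b)] → w = 0.43
R3: (high=0.19 OR secure=0.43) = 0.43; AND[min(a, b)] with ¬poor=1−0.90=0.10 → w = 0.10
R4: ¬fair=1−0.05=0.95, secure=0.43, high=0.19; AND[min(a, b)] → w = 0.19
R5: unstable=0.48, high=0.19; AND[min(a, b)] → w = 0.19
Rules with consequent 'weak': {R2, R5} → strengths 0.43, 0.19
Aggregate via t-conorm [max(a, b)]: 0.43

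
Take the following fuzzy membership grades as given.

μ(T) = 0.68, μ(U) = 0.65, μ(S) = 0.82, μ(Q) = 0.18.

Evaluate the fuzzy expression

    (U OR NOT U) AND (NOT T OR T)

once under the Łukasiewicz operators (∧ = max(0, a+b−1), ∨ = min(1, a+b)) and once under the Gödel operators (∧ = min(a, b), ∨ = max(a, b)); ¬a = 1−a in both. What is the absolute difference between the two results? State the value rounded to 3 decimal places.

Under Łukasiewicz:
  NOT U = 1 − 0.65 = 0.35
  U OR NOT U = min(1, a+b) on (0.65, 0.35) = 1.00
  NOT T = 1 − 0.68 = 0.32
  NOT T OR T = min(1, a+b) on (0.32, 0.68) = 1.00
  (U OR NOT U) AND (NOT T OR T) = max(0, a+b−1) on (1.00, 1.00) = 1.00
  → value = 1.0000
Under Gödel:
  NOT U = 1 − 0.65 = 0.35
  U OR NOT U = max(a, b) on (0.65, 0.35) = 0.65
  NOT T = 1 − 0.68 = 0.32
  NOT T OR T = max(a, b) on (0.32, 0.68) = 0.68
  (U OR NOT U) AND (NOT T OR T) = min(a, b) on (0.65, 0.68) = 0.65
  → value = 0.6500
|1.0000 − 0.6500| = 0.350

0.350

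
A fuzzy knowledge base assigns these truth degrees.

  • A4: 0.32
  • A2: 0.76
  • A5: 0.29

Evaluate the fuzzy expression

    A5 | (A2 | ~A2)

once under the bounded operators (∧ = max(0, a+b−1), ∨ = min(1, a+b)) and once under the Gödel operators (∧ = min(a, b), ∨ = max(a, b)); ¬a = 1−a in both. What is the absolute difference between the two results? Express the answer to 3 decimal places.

Under bounded:
  ~A2 = 1 − 0.76 = 0.24
  A2 | ~A2 = min(1, a+b) on (0.76, 0.24) = 1.00
  A5 | (A2 | ~A2) = min(1, a+b) on (0.29, 1.00) = 1.00
  → value = 1.0000
Under Gödel:
  ~A2 = 1 − 0.76 = 0.24
  A2 | ~A2 = max(a, b) on (0.76, 0.24) = 0.76
  A5 | (A2 | ~A2) = max(a, b) on (0.29, 0.76) = 0.76
  → value = 0.7600
|1.0000 − 0.7600| = 0.240

0.240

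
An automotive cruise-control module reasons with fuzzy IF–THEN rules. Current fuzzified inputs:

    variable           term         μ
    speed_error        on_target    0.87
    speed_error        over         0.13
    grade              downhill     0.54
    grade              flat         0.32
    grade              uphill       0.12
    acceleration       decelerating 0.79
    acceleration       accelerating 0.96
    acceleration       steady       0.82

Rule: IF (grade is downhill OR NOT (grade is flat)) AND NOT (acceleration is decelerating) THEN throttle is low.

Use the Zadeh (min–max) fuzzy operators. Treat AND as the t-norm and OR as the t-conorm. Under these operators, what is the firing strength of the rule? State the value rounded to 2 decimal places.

0.21

firing strength: (downhill=0.54 OR ¬flat=1−0.32=0.68) = 0.68; AND[min(a, b)] with ¬decelerating=1−0.79=0.21 → w = 0.21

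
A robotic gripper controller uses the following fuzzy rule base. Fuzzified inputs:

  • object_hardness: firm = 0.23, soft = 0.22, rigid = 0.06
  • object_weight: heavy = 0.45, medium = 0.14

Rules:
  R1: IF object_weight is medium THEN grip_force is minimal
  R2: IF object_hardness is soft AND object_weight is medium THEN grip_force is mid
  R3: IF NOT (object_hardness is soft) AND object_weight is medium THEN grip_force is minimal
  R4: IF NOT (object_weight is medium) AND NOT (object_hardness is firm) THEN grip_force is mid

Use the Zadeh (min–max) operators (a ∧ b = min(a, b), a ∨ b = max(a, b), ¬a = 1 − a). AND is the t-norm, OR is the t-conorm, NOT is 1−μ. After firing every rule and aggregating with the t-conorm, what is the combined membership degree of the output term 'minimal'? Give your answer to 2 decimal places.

0.14

R1: medium=0.14 → w = 0.14
R2: soft=0.22, medium=0.14; AND[min(a, b)] → w = 0.14
R3: ¬soft=1−0.22=0.78, medium=0.14; AND[min(a, b)] → w = 0.14
R4: ¬medium=1−0.14=0.86, ¬firm=1−0.23=0.77; AND[min(a, b)] → w = 0.77
Rules with consequent 'minimal': {R1, R3} → strengths 0.14, 0.14
Aggregate via t-conorm [max(a, b)]: 0.14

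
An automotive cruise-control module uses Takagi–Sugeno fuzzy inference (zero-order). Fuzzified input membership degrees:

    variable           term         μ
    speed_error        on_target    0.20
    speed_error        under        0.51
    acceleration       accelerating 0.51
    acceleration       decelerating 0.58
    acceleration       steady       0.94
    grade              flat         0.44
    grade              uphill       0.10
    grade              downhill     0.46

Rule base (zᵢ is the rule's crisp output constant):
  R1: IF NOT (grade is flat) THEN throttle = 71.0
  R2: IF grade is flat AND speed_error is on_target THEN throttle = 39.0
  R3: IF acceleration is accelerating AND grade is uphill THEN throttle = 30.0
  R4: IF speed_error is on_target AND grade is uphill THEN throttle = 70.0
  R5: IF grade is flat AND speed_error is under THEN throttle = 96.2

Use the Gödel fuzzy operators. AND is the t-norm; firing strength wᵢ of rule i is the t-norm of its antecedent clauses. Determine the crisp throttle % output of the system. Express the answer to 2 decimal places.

R1 (z=71.0): ¬flat=1−0.44=0.56 → w = 0.56
R2 (z=39.0): flat=0.44, on_target=0.20; AND[min(a, b)] → w = 0.20
R3 (z=30.0): accelerating=0.51, uphill=0.10; AND[min(a, b)] → w = 0.10
R4 (z=70.0): on_target=0.20, uphill=0.10; AND[min(a, b)] → w = 0.10
R5 (z=96.2): flat=0.44, under=0.51; AND[min(a, b)] → w = 0.44
Weighted average = (0.56·71.0 + 0.20·39.0 + 0.10·30.0 + 0.10·70.0 + 0.44·96.2) / (0.56 + 0.20 + 0.10 + 0.10 + 0.44)
  = 99.8880 / 1.4000 = 71.35

71.35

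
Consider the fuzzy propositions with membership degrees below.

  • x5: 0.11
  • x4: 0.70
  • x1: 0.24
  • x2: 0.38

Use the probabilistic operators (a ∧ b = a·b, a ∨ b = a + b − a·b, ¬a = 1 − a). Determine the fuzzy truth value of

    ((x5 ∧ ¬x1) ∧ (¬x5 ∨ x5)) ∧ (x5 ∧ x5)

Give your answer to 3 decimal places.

0.001

¬x1 = 1 − 0.2400 = 0.7600
x5 ∧ ¬x1 = a·b on (0.1100, 0.7600) = 0.0836
¬x5 = 1 − 0.1100 = 0.8900
¬x5 ∨ x5 = a + b − a·b on (0.8900, 0.1100) = 0.9021
(x5 ∧ ¬x1) ∧ (¬x5 ∨ x5) = a·b on (0.0836, 0.9021) = 0.0754
x5 ∧ x5 = a·b on (0.1100, 0.1100) = 0.0121
((x5 ∧ ¬x1) ∧ (¬x5 ∨ x5)) ∧ (x5 ∧ x5) = a·b on (0.0754, 0.0121) = 0.0009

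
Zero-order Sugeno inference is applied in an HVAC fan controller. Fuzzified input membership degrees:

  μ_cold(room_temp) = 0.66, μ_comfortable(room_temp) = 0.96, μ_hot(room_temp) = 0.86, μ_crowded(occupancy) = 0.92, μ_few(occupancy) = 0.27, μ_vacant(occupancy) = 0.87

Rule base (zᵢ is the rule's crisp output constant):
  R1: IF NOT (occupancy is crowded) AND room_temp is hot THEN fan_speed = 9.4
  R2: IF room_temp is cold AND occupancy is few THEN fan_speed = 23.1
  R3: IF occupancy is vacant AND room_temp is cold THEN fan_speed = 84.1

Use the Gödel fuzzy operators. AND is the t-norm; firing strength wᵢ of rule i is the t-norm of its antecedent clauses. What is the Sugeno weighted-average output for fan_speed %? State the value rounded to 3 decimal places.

61.876

R1 (z=9.4): ¬crowded=1−0.92=0.08, hot=0.86; AND[min(a, b)] → w = 0.08
R2 (z=23.1): cold=0.66, few=0.27; AND[min(a, b)] → w = 0.27
R3 (z=84.1): vacant=0.87, cold=0.66; AND[min(a, b)] → w = 0.66
Weighted average = (0.08·9.4 + 0.27·23.1 + 0.66·84.1) / (0.08 + 0.27 + 0.66)
  = 62.4950 / 1.0100 = 61.876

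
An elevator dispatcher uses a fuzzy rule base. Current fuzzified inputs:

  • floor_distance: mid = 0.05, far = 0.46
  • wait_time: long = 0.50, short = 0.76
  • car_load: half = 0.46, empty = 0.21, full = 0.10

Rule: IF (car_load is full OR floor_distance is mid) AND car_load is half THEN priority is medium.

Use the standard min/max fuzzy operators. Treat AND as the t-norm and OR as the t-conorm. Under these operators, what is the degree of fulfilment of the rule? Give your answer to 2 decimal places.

0.10

firing strength: (full=0.10 OR mid=0.05) = 0.10; AND[min(a, b)] with half=0.46 → w = 0.10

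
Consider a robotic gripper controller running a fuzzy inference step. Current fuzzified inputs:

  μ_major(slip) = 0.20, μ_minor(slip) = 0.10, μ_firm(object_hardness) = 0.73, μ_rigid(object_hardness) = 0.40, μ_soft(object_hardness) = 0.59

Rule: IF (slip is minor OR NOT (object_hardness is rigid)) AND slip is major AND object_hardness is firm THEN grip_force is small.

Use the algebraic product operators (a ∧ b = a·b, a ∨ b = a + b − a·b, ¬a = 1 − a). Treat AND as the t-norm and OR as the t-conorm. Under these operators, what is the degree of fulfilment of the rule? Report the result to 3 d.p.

0.093

firing strength: (minor=0.10 OR ¬rigid=1−0.40=0.60) = 0.6400; AND[a·b] with major=0.20, firm=0.73 → w = 0.0934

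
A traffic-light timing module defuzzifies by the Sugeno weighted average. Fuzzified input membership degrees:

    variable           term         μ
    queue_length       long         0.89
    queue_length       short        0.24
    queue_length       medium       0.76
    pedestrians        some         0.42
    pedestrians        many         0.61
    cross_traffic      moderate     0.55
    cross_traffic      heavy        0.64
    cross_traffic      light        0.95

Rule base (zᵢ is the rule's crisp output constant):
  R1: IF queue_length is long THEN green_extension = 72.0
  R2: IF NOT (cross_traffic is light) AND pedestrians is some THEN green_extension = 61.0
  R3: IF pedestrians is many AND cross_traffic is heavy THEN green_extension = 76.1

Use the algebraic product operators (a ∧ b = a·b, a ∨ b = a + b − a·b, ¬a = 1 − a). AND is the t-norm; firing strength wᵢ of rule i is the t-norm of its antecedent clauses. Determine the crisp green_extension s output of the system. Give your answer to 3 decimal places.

R1 (z=72.0): long=0.89 → w = 0.8900
R2 (z=61.0): ¬light=1−0.95=0.05, some=0.42; AND[a·b] → w = 0.0210
R3 (z=76.1): many=0.61, heavy=0.64; AND[a·b] → w = 0.3904
Weighted average = (0.8900·72.0 + 0.0210·61.0 + 0.3904·76.1) / (0.8900 + 0.0210 + 0.3904)
  = 95.0704 / 1.3014 = 73.052

73.052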